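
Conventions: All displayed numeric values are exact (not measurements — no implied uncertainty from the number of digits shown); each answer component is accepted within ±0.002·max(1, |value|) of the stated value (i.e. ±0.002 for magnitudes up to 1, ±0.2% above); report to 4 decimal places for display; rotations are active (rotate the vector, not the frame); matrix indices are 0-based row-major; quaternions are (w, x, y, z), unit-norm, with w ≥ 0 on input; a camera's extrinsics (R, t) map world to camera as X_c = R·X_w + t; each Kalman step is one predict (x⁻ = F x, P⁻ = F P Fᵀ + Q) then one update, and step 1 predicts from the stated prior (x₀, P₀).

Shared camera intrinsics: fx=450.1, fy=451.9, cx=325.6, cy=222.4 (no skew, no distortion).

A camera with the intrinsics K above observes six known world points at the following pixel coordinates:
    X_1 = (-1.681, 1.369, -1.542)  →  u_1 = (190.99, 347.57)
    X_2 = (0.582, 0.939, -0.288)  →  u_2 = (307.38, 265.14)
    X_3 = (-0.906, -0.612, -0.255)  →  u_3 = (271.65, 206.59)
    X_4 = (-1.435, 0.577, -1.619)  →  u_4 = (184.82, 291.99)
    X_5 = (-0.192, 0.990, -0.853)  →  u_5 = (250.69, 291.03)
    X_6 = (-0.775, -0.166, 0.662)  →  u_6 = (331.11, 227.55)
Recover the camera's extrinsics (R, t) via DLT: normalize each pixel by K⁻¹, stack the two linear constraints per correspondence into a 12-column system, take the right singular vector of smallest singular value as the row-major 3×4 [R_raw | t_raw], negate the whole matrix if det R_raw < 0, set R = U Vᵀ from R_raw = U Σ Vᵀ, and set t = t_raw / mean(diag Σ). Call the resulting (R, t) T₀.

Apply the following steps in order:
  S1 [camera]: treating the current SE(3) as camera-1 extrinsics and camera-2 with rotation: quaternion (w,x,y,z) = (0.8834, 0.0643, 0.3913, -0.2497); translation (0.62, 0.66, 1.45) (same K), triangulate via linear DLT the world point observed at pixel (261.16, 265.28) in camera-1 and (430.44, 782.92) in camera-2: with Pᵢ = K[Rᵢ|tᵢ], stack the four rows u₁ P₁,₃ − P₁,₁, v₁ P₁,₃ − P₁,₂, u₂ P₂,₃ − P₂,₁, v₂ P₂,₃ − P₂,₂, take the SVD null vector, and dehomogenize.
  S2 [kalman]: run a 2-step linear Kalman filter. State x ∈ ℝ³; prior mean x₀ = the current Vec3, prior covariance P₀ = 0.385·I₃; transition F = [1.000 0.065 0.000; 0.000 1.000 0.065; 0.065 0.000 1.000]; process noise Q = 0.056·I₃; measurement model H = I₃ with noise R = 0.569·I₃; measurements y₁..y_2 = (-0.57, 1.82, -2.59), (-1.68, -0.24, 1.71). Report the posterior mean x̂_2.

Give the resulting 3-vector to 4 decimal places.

source (pnp_recover): camera pose = R=[0.3057 0.1519 0.9399; -0.4253 0.9050 -0.0080; -0.8519 -0.3973 0.3413], t=(-0.2701, -0.0899, 6.4109)
after S1 (triangulate): (-0.3500, 0.5851, -0.6462)
after S2 (kf_track): (-0.7878, 0.5840, -0.4384)

result = (-0.7878, 0.5840, -0.4384)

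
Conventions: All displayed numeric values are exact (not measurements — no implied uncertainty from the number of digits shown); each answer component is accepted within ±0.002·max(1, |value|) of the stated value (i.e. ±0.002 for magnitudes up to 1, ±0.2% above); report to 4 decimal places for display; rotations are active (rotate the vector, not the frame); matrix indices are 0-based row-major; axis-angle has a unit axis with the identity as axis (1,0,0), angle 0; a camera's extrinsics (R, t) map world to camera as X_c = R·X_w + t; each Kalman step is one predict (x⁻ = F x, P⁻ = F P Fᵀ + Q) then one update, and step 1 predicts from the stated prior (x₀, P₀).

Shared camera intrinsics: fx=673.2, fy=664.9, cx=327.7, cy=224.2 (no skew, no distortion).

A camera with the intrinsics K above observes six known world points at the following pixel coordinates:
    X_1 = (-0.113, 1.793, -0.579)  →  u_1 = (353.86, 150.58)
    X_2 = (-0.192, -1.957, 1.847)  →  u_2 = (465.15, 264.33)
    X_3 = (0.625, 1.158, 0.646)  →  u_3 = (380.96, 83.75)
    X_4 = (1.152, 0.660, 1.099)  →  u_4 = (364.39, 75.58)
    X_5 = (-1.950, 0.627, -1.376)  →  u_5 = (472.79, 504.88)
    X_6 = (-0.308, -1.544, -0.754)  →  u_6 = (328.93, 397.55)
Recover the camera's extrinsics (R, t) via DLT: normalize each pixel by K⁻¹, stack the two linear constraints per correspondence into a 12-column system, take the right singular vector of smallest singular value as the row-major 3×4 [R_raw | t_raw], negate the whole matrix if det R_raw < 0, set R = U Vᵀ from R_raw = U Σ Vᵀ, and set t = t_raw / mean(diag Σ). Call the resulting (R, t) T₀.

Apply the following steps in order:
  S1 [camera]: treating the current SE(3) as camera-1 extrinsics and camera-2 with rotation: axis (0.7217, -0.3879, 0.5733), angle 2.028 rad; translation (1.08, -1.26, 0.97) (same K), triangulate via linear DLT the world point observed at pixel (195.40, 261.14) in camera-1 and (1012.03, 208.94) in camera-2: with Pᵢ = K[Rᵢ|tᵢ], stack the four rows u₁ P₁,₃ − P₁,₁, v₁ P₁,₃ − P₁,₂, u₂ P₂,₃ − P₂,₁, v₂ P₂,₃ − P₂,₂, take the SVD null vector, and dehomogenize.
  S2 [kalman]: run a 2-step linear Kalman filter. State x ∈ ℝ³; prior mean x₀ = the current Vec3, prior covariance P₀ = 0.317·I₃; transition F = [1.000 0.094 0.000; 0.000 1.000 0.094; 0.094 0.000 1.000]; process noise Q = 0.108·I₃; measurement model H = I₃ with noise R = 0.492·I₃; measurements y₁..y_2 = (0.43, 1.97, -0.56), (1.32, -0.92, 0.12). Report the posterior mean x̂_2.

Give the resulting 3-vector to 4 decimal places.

source (pnp_recover): camera pose = R=[-0.7222 0.0518 0.6898; -0.5719 -0.6056 -0.5533; 0.3891 -0.7941 0.4670], t=(0.3900, 0.2300, 5.9902)
after S1 (triangulate): (1.4977, -0.8563, -0.8821)
after S2 (kf_track): (1.1462, -0.1544, -0.2861)

result = (1.1462, -0.1544, -0.2861)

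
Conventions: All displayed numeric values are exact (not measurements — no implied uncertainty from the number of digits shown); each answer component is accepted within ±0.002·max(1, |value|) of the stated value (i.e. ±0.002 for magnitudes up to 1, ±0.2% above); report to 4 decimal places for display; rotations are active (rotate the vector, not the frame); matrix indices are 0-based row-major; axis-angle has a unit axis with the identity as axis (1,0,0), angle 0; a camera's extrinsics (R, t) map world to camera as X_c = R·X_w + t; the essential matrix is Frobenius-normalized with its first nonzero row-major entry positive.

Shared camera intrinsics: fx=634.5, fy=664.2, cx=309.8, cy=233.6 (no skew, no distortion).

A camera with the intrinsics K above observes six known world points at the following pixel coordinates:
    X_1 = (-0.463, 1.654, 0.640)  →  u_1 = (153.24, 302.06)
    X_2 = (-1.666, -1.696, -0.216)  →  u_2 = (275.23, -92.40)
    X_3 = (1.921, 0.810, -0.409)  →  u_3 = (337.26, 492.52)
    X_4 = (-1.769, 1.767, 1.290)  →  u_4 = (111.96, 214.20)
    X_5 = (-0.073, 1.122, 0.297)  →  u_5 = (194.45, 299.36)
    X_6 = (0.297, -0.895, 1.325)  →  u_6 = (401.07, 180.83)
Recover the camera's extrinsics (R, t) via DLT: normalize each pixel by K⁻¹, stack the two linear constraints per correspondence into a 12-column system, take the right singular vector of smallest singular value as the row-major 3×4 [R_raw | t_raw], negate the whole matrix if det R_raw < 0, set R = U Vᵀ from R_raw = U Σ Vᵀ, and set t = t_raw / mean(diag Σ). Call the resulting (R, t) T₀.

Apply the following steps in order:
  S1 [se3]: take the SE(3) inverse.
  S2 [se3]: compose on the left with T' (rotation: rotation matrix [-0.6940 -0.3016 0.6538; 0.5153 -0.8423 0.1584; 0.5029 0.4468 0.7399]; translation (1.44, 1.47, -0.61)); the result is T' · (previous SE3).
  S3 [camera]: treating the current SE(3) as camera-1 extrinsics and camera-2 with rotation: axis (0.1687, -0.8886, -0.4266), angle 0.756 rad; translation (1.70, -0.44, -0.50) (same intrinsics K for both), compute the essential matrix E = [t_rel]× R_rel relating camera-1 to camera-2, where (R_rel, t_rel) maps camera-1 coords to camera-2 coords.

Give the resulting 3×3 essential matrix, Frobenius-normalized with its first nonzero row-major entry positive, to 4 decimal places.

source (pnp_recover): camera pose = R=[0.6399 -0.6996 0.3180; 0.7348 0.6782 0.0132; -0.2249 0.2252 0.9480], t=(-0.3300, -0.1300, 5.3205)
after S1 (invert_se3): R=[0.6399 0.7348 -0.2249; -0.6996 0.6782 0.2252; 0.3180 0.0132 0.9480], t=(1.5034, -1.3410, -4.9371)
after S2 (compose_se3): R=[-0.0252 -0.7058 0.7080; 0.9693 -0.1905 -0.1554; 0.2445 0.6823 0.6889], t=(-2.4267, 2.5921, -4.1061)
after S3 (essential): [0.4467 0.3704 -0.0509; -0.1754 0.5538 0.2905; 0.4462 -0.0124 -0.1988]

matrix = [0.4467 0.3704 -0.0509; -0.1754 0.5538 0.2905; 0.4462 -0.0124 -0.1988]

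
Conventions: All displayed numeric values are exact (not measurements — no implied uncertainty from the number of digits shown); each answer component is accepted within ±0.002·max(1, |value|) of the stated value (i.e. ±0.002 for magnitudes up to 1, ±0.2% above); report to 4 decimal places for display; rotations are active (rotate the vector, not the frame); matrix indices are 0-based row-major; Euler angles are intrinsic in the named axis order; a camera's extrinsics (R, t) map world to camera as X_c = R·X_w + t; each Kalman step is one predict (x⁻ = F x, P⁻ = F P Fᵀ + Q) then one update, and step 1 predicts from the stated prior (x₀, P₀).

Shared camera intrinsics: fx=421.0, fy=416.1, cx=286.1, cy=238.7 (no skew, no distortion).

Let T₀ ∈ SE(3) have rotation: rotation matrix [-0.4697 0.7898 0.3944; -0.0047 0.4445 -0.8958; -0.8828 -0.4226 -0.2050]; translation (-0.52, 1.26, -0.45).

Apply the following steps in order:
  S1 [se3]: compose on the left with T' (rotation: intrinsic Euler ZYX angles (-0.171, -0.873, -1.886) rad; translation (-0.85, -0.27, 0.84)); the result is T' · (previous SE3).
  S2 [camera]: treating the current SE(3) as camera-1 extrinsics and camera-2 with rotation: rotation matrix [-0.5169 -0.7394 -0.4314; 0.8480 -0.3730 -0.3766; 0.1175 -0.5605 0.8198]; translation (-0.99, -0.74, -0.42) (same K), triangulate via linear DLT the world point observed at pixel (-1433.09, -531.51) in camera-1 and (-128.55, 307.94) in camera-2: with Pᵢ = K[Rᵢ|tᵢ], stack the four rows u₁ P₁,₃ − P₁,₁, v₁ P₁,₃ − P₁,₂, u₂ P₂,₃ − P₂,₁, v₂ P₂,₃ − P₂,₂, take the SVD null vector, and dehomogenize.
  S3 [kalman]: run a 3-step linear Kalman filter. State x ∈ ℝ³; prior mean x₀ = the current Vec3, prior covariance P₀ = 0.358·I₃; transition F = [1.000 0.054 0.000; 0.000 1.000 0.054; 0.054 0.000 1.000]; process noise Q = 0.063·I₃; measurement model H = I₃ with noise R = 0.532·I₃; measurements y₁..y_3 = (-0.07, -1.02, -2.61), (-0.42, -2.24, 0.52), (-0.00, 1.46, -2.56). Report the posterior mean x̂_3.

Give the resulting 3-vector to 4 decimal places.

result = (0.1675, -0.5701, -0.6708)

after S1 (compose_se3): R=[-0.6500 0.6284 -0.4273; -0.7380 -0.6561 0.1578; -0.1812 0.4179 0.8903], t=(-0.5193, -1.1577, -0.2385)
after S2 (triangulate): (1.6597, -1.0377, 1.9397)
after S3 (kf_track): (0.1675, -0.5701, -0.6708)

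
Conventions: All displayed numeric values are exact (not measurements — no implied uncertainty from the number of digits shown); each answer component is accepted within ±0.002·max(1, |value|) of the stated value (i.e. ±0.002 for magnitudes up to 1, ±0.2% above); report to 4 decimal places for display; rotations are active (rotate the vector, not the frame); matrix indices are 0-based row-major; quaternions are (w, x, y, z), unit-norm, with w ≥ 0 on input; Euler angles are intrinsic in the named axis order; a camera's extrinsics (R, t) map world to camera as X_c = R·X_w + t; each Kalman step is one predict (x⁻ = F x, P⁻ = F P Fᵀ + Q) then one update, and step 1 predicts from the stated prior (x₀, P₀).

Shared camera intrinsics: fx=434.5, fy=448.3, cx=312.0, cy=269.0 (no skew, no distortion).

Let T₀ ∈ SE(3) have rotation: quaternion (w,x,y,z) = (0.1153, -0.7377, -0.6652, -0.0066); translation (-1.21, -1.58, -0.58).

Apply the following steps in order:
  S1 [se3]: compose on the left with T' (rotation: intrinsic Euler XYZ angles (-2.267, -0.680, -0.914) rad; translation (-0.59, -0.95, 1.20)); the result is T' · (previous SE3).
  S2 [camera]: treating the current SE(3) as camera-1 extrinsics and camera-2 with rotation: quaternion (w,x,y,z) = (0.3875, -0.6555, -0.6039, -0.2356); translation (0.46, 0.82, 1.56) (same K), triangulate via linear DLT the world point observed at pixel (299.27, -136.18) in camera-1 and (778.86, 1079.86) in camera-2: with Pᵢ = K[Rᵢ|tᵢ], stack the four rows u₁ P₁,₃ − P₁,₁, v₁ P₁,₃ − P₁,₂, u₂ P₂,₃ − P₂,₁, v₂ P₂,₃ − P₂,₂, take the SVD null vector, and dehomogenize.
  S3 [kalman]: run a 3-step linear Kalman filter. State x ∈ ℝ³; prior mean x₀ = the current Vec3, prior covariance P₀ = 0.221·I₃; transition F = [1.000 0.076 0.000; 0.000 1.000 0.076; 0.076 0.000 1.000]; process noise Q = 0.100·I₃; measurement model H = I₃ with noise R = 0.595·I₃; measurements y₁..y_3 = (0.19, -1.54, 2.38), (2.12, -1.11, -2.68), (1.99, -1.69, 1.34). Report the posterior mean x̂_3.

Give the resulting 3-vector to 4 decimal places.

result = (1.3378, -0.6884, 0.6079)

after S1 (compose_se3): R=[0.5554 0.5136 0.6540; 0.1803 0.6934 -0.6977; -0.8118 0.5054 0.2925], t=(-1.7727, -2.2520, 2.2967)
after S2 (triangulate): (0.7713, 0.9696, 1.1818)
after S3 (kf_track): (1.3378, -0.6884, 0.6079)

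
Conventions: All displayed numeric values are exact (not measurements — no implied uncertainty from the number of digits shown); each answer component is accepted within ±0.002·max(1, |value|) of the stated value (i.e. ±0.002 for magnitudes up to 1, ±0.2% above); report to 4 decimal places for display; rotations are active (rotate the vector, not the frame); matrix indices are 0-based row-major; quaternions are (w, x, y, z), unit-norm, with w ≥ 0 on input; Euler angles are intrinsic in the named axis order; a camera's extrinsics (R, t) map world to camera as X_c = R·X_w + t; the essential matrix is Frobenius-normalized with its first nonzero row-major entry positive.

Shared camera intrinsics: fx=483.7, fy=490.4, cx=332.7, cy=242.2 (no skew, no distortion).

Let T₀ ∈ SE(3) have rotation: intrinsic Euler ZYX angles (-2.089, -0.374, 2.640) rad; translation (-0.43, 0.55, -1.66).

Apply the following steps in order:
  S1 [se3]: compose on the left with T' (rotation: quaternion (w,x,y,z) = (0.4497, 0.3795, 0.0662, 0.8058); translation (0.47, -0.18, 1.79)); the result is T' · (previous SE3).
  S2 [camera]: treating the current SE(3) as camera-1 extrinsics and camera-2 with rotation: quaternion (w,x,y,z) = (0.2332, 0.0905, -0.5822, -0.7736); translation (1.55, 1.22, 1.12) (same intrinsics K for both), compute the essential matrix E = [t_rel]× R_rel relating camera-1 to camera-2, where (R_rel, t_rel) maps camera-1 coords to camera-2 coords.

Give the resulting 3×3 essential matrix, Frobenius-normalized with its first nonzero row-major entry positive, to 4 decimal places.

after S1 (compose_se3): R=[0.9324 0.1120 -0.3435; 0.0314 -0.9723 -0.2316; -0.3600 0.2052 -0.9101], t=(-0.8829, -0.4465, 0.6317)
after S2 (essential): [0.4004 -0.4874 0.2299; -0.3178 0.1370 0.3631; 0.1547 0.0886 -0.5156]

matrix = [0.4004 -0.4874 0.2299; -0.3178 0.1370 0.3631; 0.1547 0.0886 -0.5156]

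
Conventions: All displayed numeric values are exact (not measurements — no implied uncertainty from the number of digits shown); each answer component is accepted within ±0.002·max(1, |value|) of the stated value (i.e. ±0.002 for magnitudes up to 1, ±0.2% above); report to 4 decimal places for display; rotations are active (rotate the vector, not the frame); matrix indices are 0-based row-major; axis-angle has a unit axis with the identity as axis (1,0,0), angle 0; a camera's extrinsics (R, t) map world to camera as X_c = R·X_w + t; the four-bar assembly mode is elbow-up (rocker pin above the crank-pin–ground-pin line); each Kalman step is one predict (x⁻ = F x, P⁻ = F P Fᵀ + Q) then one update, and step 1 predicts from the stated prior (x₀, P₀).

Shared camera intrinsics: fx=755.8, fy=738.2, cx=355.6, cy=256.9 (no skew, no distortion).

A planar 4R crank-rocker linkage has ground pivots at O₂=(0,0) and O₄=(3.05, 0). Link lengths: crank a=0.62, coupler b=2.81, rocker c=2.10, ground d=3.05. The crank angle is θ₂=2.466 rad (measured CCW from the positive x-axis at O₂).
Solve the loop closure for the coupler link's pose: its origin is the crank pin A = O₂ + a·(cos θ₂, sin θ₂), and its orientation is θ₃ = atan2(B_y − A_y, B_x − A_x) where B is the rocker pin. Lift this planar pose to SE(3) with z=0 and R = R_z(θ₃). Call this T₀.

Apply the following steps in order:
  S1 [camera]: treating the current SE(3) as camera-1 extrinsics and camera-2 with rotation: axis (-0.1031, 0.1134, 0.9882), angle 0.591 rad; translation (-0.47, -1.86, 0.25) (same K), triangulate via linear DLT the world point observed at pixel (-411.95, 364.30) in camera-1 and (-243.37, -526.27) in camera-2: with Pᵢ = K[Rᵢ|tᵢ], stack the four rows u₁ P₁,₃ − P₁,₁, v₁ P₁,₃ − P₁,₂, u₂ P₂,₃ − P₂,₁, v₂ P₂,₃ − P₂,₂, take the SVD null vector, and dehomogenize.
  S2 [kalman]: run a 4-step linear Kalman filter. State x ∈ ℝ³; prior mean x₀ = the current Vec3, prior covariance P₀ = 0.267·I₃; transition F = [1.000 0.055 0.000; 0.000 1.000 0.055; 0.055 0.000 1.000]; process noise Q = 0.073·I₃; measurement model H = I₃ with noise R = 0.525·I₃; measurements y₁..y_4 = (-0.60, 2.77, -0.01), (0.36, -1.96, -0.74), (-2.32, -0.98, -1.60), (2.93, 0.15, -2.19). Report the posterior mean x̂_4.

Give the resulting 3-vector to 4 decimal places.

source (fourbar_fk): coupler pose = R=[0.8666 -0.4989 0.0000; 0.4989 0.8666 0.0000; 0.0000 0.0000 1.0000], t=(-0.4838, 0.3877, 0.0000)
after S1 (triangulate): (-1.0221, 0.4005, 1.5454)
after S2 (kf_track): (0.1624, -0.0714, -0.9406)

result = (0.1624, -0.0714, -0.9406)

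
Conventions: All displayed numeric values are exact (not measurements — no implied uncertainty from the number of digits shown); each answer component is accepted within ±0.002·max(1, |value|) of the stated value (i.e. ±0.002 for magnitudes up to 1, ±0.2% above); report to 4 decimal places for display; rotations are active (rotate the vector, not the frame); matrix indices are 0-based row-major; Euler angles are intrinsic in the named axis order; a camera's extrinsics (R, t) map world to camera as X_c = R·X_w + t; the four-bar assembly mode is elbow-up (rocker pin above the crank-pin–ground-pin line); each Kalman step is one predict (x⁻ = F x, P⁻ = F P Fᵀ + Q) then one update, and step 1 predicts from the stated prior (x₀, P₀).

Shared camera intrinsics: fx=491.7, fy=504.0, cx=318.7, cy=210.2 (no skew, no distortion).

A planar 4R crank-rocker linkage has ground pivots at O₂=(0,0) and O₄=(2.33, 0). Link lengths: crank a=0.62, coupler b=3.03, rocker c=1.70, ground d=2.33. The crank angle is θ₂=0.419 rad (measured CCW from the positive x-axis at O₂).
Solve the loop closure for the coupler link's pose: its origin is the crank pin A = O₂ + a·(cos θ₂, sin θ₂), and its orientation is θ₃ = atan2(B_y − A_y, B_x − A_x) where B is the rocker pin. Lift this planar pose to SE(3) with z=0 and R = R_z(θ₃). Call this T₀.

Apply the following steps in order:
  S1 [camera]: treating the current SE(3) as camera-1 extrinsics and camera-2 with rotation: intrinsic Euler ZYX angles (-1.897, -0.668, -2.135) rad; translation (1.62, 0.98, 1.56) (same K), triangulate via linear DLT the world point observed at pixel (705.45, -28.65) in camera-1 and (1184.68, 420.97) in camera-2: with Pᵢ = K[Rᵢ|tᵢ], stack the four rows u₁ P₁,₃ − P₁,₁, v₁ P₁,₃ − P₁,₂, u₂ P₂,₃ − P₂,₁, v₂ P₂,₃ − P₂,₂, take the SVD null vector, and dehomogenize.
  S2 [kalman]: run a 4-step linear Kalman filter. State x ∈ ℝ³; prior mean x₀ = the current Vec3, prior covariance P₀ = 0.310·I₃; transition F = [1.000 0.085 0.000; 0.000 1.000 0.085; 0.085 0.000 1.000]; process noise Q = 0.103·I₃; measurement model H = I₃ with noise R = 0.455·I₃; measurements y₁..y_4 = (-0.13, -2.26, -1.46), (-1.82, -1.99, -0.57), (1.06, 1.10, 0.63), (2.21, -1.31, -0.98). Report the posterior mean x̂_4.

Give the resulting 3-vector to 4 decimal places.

result = (0.6729, -0.8266, -0.3157)

source (fourbar_fk): coupler pose = R=[0.9360 -0.3521 0.0000; 0.3521 0.9360 0.0000; 0.0000 0.0000 1.0000], t=(0.5664, 0.2522, 0.0000)
after S1 (triangulate): (-0.0472, -0.7602, 1.0042)
after S2 (kf_track): (0.6729, -0.8266, -0.3157)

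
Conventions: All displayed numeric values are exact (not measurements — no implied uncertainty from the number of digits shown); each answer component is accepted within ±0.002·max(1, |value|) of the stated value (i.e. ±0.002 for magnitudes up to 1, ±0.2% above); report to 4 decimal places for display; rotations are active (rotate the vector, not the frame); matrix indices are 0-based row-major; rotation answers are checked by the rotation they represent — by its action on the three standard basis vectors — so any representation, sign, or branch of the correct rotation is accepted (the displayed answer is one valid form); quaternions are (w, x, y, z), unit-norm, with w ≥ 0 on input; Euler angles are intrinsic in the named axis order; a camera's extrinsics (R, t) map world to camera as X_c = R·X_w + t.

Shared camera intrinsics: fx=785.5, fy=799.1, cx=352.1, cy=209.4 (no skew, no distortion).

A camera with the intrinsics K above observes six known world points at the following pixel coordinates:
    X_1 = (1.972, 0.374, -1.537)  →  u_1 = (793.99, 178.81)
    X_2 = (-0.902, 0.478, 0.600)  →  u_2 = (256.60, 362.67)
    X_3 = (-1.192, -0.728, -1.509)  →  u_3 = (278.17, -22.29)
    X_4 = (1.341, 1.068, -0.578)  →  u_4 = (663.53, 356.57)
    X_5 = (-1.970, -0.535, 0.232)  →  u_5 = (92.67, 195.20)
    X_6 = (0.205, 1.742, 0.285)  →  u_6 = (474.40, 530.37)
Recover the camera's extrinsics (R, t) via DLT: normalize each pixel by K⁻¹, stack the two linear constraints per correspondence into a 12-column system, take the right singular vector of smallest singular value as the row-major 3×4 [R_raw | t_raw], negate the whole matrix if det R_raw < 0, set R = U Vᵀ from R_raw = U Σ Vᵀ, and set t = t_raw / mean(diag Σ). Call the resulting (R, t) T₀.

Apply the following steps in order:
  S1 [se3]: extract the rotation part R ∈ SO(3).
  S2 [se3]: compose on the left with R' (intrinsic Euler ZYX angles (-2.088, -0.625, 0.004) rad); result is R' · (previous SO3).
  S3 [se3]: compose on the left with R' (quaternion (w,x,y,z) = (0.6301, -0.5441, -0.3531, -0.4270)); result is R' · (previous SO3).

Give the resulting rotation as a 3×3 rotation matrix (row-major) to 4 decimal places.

rotation (matrix) = ((-0.4984, -0.5810, 0.6435), (0.8576, -0.4391, 0.2679), (0.1269, 0.6853, 0.7171))

source (pnp_recover): camera pose = R=[0.9173 0.1929 -0.3483; 0.0530 0.8079 0.5869; 0.3946 -0.5569 0.7309], t=(0.3100, 0.3100, 5.3999)
after S1 (rot_of_se3): [0.9173 0.1929 -0.3483; 0.0530 0.8079 0.5869; 0.3946 -0.5569 0.7309]
after S2 (compose_so3): [-0.2089 0.4666 0.8594; -0.4713 -0.8181 0.3296; 0.8569 -0.3362 0.3908]
after S3 (compose_so3): [-0.4984 -0.5810 0.6435; 0.8576 -0.4391 0.2679; 0.1269 0.6853 0.7171]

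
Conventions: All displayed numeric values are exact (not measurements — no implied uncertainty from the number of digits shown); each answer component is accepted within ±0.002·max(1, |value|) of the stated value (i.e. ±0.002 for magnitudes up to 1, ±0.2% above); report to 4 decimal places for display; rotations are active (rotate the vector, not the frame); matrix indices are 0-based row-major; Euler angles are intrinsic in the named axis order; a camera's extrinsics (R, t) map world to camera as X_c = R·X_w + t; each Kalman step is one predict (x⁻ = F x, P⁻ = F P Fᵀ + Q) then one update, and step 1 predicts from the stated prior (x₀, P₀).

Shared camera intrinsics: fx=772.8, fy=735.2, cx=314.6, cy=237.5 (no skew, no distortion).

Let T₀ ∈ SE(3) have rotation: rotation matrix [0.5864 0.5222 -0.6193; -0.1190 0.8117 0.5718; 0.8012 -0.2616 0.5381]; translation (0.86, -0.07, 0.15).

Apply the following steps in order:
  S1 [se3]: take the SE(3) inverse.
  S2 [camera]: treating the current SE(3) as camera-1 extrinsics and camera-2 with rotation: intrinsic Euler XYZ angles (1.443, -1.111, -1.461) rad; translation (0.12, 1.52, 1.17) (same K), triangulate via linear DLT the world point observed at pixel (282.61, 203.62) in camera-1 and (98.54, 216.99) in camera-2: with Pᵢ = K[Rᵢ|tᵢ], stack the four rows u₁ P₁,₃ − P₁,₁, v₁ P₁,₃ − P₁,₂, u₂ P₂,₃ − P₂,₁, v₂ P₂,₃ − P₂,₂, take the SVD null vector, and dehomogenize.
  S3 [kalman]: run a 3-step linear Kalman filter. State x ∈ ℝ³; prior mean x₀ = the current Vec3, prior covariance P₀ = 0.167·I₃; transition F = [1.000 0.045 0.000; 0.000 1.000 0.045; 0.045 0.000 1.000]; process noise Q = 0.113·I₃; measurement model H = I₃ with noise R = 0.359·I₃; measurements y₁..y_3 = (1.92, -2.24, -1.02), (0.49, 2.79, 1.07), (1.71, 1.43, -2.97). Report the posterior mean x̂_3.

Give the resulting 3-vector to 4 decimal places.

result = (0.9829, 1.2324, -0.8455)

after S1 (invert_se3): R=[0.5864 -0.1190 0.8012; 0.5222 0.8117 -0.2616; -0.6193 0.5718 0.5381], t=(-0.6328, -0.3530, 0.4919)
after S2 (triangulate): (-0.8340, 1.2985, 1.4619)
after S3 (kf_track): (0.9829, 1.2324, -0.8455)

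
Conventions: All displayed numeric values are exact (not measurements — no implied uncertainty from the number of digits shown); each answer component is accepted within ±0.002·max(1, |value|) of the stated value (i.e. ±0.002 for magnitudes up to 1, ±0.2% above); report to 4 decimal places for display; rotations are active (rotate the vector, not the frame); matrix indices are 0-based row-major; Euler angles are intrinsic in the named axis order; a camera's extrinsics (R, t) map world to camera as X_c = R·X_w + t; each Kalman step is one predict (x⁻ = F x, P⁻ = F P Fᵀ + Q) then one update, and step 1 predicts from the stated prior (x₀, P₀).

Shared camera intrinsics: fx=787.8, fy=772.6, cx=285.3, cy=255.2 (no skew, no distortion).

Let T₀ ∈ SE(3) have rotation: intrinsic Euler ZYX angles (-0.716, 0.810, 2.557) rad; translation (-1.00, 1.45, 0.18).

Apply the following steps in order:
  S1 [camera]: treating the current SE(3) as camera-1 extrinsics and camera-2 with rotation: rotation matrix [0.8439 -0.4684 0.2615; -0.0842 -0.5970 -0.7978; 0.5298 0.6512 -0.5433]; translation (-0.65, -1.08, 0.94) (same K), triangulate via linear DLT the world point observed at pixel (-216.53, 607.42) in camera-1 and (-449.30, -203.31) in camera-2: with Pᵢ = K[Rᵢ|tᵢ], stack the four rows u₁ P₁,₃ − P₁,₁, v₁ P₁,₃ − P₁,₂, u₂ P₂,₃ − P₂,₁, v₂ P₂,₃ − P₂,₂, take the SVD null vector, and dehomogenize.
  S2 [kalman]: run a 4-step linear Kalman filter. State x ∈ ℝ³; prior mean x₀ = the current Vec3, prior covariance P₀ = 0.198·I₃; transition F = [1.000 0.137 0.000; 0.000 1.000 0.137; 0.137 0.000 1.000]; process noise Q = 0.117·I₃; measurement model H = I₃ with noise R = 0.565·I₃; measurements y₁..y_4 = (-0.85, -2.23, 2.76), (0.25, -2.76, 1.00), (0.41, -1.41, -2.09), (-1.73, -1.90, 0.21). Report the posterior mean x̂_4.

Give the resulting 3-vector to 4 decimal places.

result = (-0.8629, -1.4835, -0.2950)

after S1 (triangulate): (-0.4310, 1.1583, -0.7724)
after S2 (kf_track): (-0.8629, -1.4835, -0.2950)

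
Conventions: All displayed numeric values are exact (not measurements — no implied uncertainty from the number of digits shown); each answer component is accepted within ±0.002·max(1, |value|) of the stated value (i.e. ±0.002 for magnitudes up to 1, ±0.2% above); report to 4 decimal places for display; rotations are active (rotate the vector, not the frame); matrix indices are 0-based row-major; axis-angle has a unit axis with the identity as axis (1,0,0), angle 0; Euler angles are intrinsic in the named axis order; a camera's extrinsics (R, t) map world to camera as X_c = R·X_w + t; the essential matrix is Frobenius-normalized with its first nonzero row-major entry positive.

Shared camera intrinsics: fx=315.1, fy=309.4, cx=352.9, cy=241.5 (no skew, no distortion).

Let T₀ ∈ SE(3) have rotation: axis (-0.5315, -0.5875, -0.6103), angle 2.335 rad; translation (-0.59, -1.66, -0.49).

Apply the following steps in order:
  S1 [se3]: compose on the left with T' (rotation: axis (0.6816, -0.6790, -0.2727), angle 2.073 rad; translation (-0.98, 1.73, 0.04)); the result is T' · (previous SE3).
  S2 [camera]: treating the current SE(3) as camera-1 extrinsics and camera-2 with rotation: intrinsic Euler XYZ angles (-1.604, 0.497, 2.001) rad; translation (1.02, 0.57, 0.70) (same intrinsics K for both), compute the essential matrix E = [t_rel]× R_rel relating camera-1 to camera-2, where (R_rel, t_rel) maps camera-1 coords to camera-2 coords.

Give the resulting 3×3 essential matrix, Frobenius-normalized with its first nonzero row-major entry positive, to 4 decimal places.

after S1 (compose_se3): R=[-0.9304 0.0546 -0.3625; -0.0987 -0.9896 0.1043; -0.3531 0.1328 0.9261], t=(0.0658, 2.0992, -1.4139)
after S2 (essential): [0.6931 -0.0290 -0.1311; 0.0854 0.3460 0.2036; -0.0541 -0.4904 -0.2994]

matrix = [0.6931 -0.0290 -0.1311; 0.0854 0.3460 0.2036; -0.0541 -0.4904 -0.2994]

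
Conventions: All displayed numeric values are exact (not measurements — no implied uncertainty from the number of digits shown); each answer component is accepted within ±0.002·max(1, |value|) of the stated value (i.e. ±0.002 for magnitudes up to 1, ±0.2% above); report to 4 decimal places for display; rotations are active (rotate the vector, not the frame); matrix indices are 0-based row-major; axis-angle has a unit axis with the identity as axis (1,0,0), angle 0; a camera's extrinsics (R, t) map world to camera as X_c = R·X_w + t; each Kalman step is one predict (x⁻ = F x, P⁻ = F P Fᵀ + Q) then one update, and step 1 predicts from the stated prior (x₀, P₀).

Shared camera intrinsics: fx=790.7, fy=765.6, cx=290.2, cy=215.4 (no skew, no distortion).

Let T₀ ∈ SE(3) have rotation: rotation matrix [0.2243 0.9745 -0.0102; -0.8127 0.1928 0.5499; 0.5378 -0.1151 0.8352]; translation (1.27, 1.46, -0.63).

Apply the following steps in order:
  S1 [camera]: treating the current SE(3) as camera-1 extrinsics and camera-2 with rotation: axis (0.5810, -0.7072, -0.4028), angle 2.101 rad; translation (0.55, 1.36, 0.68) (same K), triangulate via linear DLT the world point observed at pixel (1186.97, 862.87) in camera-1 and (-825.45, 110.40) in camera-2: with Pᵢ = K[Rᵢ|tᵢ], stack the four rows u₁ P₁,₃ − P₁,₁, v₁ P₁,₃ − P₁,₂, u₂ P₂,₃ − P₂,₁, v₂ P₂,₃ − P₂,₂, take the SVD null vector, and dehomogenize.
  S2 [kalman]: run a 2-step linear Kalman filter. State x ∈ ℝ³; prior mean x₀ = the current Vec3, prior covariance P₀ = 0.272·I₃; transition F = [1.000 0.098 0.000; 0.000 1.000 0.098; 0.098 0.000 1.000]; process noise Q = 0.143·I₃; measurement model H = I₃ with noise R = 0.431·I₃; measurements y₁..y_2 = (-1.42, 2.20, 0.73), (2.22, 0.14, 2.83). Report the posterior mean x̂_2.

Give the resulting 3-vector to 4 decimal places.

after S1 (triangulate): (1.3853, 0.0005, 1.5154)
after S2 (kf_track): (1.0877, 0.7989, 1.9508)

result = (1.0877, 0.7989, 1.9508)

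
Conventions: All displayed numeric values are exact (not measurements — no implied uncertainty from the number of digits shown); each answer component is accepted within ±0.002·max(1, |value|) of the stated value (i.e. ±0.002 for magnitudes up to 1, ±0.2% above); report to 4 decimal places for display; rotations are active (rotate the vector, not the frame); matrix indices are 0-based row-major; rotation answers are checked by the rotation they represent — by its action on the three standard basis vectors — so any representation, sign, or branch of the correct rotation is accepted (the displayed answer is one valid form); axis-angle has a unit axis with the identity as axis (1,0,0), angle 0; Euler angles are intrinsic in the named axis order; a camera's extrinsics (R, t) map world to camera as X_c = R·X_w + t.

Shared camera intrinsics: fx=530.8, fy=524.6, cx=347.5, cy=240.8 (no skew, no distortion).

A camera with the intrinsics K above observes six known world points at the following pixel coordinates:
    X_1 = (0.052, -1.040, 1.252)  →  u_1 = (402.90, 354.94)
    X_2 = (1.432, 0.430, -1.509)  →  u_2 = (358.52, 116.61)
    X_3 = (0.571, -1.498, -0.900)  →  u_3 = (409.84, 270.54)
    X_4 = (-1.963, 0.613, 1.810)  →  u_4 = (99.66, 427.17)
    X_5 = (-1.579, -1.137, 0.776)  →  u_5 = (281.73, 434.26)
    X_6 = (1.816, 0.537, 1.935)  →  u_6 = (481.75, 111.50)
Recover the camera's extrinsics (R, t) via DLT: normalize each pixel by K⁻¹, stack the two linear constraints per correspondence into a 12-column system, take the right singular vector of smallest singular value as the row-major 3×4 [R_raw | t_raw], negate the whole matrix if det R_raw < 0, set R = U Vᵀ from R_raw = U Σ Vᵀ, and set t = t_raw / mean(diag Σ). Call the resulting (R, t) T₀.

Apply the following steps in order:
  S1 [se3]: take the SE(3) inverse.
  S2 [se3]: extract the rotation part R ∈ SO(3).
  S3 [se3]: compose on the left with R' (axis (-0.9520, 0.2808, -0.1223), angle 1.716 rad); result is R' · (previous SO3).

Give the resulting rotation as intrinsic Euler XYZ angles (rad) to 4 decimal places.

rotation (euler_xyz) = (1.0351, -0.4063, 0.3732)

source (pnp_recover): camera pose = R=[0.7467 -0.6431 0.1700; -0.6599 -0.6842 0.3103; -0.0833 -0.3439 -0.9353], t=(-0.3900, 0.0399, 5.9001)
after S1 (invert_se3): R=[0.7467 -0.6599 -0.0833; -0.6431 -0.6842 -0.3439; 0.1700 0.3103 -0.9353], t=(0.8087, 1.8056, 5.5723)
after S2 (rot_of_se3): [0.7467 -0.6599 -0.0833; -0.6431 -0.6842 -0.3439; 0.1700 0.3103 -0.9353]
after S3 (compose_so3): [0.8554 -0.3349 -0.3952; -0.1303 0.5992 -0.7899; 0.5014 0.7272 0.4689]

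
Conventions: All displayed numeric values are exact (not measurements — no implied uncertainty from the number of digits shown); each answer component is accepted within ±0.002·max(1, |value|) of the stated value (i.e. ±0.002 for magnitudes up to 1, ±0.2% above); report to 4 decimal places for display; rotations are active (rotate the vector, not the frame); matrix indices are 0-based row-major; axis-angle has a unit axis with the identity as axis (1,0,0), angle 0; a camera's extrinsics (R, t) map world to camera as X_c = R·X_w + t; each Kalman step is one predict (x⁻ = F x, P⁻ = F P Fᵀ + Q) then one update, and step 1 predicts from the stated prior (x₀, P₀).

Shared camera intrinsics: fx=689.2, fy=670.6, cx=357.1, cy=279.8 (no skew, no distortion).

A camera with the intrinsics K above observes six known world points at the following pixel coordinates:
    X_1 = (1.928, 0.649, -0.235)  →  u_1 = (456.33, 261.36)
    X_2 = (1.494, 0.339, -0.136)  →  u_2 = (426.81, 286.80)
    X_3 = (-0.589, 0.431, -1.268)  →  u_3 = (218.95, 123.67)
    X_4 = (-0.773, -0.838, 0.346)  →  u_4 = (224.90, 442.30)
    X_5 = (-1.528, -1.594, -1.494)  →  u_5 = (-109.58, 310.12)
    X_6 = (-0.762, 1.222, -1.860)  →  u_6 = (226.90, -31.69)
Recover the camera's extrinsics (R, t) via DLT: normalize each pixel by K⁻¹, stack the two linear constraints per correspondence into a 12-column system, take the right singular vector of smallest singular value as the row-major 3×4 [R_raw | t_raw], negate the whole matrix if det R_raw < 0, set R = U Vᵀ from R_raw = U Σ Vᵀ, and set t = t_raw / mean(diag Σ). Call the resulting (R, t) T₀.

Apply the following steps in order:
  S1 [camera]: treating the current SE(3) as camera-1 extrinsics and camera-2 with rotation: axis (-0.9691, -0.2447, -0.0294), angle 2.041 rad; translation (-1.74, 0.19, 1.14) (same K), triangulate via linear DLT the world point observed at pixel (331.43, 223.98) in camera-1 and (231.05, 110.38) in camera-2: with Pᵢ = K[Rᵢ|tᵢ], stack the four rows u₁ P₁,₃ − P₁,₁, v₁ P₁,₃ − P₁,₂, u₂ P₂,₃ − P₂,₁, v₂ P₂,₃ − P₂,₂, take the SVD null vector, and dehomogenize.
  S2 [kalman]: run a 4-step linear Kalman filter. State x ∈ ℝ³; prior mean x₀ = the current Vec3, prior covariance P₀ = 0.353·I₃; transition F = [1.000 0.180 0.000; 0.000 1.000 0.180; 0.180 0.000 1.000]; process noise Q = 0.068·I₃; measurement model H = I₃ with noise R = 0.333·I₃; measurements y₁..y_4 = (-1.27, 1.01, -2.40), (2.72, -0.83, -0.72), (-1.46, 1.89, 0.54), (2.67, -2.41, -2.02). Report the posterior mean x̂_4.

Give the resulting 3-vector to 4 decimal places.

source (pnp_recover): camera pose = R=[0.3930 0.6524 0.6480; 0.1353 -0.7381 0.6610; 0.9095 -0.1721 -0.3783], t=(-0.1198, 0.1999, 4.5784)
after S1 (triangulate): (1.2524, 0.1893, -1.1163)
after S2 (kf_track): (1.0374, -0.6348, -1.0295)

result = (1.0374, -0.6348, -1.0295)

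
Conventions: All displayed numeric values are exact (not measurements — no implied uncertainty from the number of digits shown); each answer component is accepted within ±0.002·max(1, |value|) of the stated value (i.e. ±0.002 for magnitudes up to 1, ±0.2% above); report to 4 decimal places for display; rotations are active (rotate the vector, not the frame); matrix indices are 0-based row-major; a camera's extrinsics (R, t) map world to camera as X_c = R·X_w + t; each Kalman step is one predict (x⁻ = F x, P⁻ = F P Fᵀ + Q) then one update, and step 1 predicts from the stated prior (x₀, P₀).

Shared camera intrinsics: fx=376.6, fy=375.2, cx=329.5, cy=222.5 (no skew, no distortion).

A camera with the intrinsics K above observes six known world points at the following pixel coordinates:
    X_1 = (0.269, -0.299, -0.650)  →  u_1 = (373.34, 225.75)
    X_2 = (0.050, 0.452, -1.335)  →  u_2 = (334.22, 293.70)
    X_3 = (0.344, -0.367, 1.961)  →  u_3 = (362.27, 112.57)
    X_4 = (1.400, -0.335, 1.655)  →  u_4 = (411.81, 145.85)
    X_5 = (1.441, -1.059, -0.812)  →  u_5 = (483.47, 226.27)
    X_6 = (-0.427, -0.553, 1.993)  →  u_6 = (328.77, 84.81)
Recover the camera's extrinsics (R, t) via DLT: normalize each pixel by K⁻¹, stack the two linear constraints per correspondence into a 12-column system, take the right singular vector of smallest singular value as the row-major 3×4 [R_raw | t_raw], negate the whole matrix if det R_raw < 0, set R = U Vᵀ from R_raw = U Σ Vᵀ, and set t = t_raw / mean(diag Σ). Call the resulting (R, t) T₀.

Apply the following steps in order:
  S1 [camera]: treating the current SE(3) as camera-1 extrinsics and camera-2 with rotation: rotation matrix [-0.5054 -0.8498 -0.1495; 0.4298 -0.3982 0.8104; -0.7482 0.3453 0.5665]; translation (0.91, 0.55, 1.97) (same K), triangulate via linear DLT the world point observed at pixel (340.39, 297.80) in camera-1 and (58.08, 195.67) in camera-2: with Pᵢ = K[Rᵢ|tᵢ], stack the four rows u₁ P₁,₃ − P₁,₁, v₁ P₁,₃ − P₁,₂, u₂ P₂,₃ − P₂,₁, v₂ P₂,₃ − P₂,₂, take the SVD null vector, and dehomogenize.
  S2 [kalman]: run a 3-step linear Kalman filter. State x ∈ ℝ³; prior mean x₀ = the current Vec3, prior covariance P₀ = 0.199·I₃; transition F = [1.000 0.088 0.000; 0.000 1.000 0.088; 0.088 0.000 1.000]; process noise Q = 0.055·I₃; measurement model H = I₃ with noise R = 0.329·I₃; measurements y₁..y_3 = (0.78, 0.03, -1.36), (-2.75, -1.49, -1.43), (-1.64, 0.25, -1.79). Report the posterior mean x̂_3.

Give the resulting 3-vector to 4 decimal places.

result = (-0.8758, -0.0487, -1.4058)

source (pnp_recover): camera pose = R=[0.8819 -0.4700 -0.0379; 0.2803 0.5872 -0.7593; 0.3791 0.6590 0.6496], t=(0.1800, -0.3500, 5.5195)
after S1 (triangulate): (1.0239, 1.9142, -0.4245)
after S2 (kf_track): (-0.8758, -0.0487, -1.4058)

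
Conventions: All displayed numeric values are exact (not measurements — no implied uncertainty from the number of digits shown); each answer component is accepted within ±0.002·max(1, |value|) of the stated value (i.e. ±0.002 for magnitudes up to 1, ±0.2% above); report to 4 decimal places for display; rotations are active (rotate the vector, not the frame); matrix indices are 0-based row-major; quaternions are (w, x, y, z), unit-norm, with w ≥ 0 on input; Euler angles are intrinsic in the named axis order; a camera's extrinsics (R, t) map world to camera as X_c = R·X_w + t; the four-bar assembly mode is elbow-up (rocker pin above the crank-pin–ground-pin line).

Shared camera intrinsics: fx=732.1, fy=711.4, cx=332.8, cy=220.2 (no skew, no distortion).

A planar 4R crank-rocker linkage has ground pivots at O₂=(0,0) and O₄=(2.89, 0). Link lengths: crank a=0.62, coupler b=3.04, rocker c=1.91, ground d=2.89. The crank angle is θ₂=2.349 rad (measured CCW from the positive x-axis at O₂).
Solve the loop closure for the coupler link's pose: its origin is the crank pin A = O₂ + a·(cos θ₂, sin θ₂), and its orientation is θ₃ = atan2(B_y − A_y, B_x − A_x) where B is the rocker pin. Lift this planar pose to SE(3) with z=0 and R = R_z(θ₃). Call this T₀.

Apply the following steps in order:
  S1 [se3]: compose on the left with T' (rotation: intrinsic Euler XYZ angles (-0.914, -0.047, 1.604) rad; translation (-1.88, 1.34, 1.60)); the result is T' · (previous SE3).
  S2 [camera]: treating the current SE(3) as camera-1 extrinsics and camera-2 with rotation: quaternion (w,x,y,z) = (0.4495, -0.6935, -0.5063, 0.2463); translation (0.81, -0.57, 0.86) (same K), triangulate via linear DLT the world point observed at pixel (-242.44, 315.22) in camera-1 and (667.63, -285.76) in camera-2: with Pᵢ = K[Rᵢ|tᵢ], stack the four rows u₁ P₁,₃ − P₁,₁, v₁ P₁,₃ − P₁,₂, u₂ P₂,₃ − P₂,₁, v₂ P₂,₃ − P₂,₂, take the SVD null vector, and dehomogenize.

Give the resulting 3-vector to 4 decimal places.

result = (-0.6512, -0.9237, -1.0362)

source (fourbar_fk): coupler pose = R=[0.8930 -0.4501 0.0000; 0.4501 0.8930 0.0000; 0.0000 0.0000 1.0000], t=(-0.4352, 0.4415, 0.0000)
after S1 (compose_se3): R=[-0.4789 -0.8766 -0.0470; 0.5180 -0.3254 0.7911; -0.7087 0.3545 0.6099], t=(-2.3064, 1.0496, 1.9439)
after S2 (triangulate): (-0.6512, -0.9237, -1.0362)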